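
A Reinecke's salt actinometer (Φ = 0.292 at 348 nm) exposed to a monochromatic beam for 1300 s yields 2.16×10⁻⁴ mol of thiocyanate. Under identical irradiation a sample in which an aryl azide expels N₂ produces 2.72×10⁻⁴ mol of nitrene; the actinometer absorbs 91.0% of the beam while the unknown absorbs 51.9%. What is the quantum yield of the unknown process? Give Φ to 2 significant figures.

Φ = 0.64

Photons absorbed by the actinometer: 2.16×10⁻⁴ / 0.292 = 7.397×10⁻⁴ mol.
Incident flux: 7.397×10⁻⁴ / 0.910 = 8.129×10⁻⁴ einstein.
Absorbed by unknown: 0.519 × 8.129×10⁻⁴ = 4.219×10⁻⁴ mol.
Φ(unknown) = 2.72×10⁻⁴ / 4.219×10⁻⁴ = 0.64.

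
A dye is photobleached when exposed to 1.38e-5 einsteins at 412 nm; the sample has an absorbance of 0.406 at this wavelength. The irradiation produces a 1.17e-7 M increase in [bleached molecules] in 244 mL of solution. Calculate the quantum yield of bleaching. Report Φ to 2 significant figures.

Φ = 0.0034

Product: (1.17e-7 M)(0.244 L) = 2.855e-8 mol.
Fraction absorbed: 1 − 10^(−0.406) = 0.6074.
Photons absorbed: 0.6074 × 1.38e-5 = 8.382e-6 mol.
Φ = 2.855e-8 mol / 8.382e-6 mol photons = 0.0034.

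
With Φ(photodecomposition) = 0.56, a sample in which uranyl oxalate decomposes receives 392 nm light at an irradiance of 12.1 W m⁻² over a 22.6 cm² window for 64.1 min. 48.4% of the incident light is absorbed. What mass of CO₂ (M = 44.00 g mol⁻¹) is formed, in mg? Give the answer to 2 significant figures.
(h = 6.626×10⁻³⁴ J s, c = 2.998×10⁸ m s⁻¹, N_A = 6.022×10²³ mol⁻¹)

4.1 mg

Photon energy at 392 nm: hc/λ = (6.626×10⁻³⁴)(2.998×10⁸)/(392×10⁻⁹) = 5.068×10⁻¹⁹ J.
Energy delivered: (12.1 W m⁻²)(22.6×10⁻⁴ m²)(3846 s) = 105.2 J.
Photons incident: 105.2 / 5.068×10⁻¹⁹ = 2.076×10²⁰, i.e. 2.076×10²⁰/6.022×10²³ = 3.447×10⁻⁴ mol.
Photons absorbed: 0.484 × 3.447×10⁻⁴ = 1.668×10⁻⁴ mol.
Product: Φ × n_abs = 0.56 × 1.668×10⁻⁴ = 9.341×10⁻⁵ mol.
Mass: 9.341×10⁻⁵ × 44.00 = 0.004110 g = 4.1 mg.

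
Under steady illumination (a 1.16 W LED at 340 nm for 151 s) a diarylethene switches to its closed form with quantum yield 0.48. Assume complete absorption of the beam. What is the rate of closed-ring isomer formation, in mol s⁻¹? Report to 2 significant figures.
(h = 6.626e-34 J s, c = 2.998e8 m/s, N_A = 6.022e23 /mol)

Photon energy at 340 nm: hc/λ = (6.626e-34)(2.998e8)/(340e-9) = 5.843e-19 J.
Energy delivered: (1.16 W)(151 s) = 175.2 J.
Photons incident: 175.2 / 5.843e-19 = 2.998e20, i.e. 2.998e20/6.022e23 = 4.978e-4 mol.
Product formed: 0.48 × 4.978e-4 = 2.389e-4 mol.
Rate: 2.389e-4 / 151 s = 1.6e-6 mol s⁻¹.

1.6e-6 mol s⁻¹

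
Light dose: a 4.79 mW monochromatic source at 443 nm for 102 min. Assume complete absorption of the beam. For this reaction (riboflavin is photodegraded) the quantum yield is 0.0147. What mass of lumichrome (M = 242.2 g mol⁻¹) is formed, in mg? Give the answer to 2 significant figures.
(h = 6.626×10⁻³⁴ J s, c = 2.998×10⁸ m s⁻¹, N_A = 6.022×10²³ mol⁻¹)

Photon energy at 443 nm: hc/λ = (6.626×10⁻³⁴)(2.998×10⁸)/(443×10⁻⁹) = 4.484×10⁻¹⁹ J.
Energy delivered: (4.79 mW)(6120 s) = 29.31 J.
Photons incident: 29.31 / 4.484×10⁻¹⁹ = 6.537×10¹⁹, i.e. 6.537×10¹⁹/6.022×10²³ = 1.086×10⁻⁴ mol.
Product: Φ × n_abs = 0.0147 × 1.086×10⁻⁴ = 1.596×10⁻⁶ mol.
Mass: 1.596×10⁻⁶ × 242.2 = 3.866×10⁻⁴ g = 0.39 mg.

0.39 mg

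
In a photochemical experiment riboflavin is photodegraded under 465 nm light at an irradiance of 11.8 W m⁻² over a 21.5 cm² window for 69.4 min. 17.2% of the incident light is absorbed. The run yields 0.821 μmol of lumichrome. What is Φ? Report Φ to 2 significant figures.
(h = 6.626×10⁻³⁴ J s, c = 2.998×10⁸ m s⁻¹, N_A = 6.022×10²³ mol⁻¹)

Φ = 0.012

Product: 0.821 μmol = 8.21×10⁻⁷ mol.
Photon energy at 465 nm: hc/λ = (6.626×10⁻³⁴)(2.998×10⁸)/(465×10⁻⁹) = 4.272×10⁻¹⁹ J.
Energy delivered: (11.8 W m⁻²)(21.5×10⁻⁴ m²)(4164 s) = 105.6 J.
Photons incident: 105.6 / 4.272×10⁻¹⁹ = 2.472×10²⁰, i.e. 2.472×10²⁰/6.022×10²³ = 4.105×10⁻⁴ mol.
Photons absorbed: 0.172 × 4.105×10⁻⁴ = 7.061×10⁻⁵ mol.
Φ = 8.21×10⁻⁷ mol / 7.061×10⁻⁵ mol photons = 0.012.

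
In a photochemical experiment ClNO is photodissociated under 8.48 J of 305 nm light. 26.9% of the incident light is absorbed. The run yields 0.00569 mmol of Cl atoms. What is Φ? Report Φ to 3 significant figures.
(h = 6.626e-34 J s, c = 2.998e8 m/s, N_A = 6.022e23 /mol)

Product: 0.00569 mmol = 5.69e-6 mol.
Photon energy at 305 nm: hc/λ = (6.626e-34)(2.998e8)/(305e-9) = 6.513e-19 J.
Photons incident: 8.48 / 6.513e-19 = 1.302e19, i.e. 1.302e19/6.022e23 = 2.162e-5 mol.
Photons absorbed: 0.269 × 2.162e-5 = 5.816e-6 mol.
Φ = 5.69e-6 mol / 5.816e-6 mol photons = 0.978.

Φ = 0.978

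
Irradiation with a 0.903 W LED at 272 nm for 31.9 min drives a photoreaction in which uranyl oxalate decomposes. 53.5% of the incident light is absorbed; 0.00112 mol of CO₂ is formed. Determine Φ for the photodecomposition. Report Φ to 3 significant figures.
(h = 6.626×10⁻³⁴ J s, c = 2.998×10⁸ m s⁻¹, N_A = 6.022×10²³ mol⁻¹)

Φ = 0.533

Photon energy at 272 nm: hc/λ = (6.626×10⁻³⁴)(2.998×10⁸)/(272×10⁻⁹) = 7.303×10⁻¹⁹ J.
Energy delivered: (0.903 W)(1914 s) = 1728 J.
Photons incident: 1728 / 7.303×10⁻¹⁹ = 2.366×10²¹, i.e. 2.366×10²¹/6.022×10²³ = 0.003929 mol.
Photons absorbed: 0.535 × 0.003929 = 0.002102 mol.
Φ = 0.00112 mol / 0.002102 mol photons = 0.533.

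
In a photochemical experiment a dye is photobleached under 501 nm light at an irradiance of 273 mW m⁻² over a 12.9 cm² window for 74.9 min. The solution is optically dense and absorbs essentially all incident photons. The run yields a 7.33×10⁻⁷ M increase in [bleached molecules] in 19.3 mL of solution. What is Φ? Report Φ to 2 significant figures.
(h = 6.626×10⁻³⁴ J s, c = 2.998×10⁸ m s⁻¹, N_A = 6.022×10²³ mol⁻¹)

Φ = 0.0021

Product: (7.33×10⁻⁷ M)(0.0193 L) = 1.415×10⁻⁸ mol.
Photon energy at 501 nm: hc/λ = (6.626×10⁻³⁴)(2.998×10⁸)/(501×10⁻⁹) = 3.965×10⁻¹⁹ J.
Energy delivered: (273 mW m⁻²)(12.9×10⁻⁴ m²)(4494 s) = 1.583 J.
Photons incident: 1.583 / 3.965×10⁻¹⁹ = 3.992×10¹⁸, i.e. 3.992×10¹⁸/6.022×10²³ = 6.629×10⁻⁶ mol.
Φ = 1.415×10⁻⁸ mol / 6.629×10⁻⁶ mol photons = 0.0021.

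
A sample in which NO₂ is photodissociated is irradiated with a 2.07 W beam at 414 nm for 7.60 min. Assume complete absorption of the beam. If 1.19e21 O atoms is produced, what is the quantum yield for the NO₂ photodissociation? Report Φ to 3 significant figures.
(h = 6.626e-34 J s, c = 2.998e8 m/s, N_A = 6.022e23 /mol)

Product: 1.19e21 / 6.022e23 = 0.001976 mol.
Photon energy at 414 nm: hc/λ = (6.626e-34)(2.998e8)/(414e-9) = 4.798e-19 J.
Energy delivered: (2.07 W)(456 s) = 943.9 J.
Photons incident: 943.9 / 4.798e-19 = 1.967e21, i.e. 1.967e21/6.022e23 = 0.003266 mol.
Φ = 0.001976 mol / 0.003266 mol photons = 0.605.

Φ = 0.605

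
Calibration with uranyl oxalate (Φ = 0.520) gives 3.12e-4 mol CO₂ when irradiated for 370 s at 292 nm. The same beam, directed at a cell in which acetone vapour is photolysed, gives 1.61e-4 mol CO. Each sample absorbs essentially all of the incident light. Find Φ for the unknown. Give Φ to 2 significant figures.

Φ = 0.27

Photons absorbed by the actinometer: 3.12e-4 / 0.520 = 6.000e-4 mol.
Φ(unknown) = 1.61e-4 / 6.000e-4 = 0.27.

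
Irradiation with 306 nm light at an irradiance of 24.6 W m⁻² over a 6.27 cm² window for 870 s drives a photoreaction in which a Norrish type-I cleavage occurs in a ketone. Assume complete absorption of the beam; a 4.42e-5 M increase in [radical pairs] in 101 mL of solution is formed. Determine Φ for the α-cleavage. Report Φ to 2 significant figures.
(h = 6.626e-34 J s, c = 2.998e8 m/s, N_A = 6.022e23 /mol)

Φ = 0.13

Product: (4.42e-5 M)(0.101 L) = 4.464e-6 mol.
Photon energy at 306 nm: hc/λ = (6.626e-34)(2.998e8)/(306e-9) = 6.492e-19 J.
Energy delivered: (24.6 W m⁻²)(6.27e-4 m²)(870 s) = 13.42 J.
Photons incident: 13.42 / 6.492e-19 = 2.067e19, i.e. 2.067e19/6.022e23 = 3.432e-5 mol.
Φ = 4.464e-6 mol / 3.432e-5 mol photons = 0.13.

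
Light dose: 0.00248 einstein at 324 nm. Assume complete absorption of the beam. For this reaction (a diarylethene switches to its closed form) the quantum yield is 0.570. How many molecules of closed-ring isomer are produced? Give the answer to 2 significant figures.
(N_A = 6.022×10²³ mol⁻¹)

8.5×10²⁰ molecules

Product: Φ × n_abs = 0.570 × 0.00248 = 0.001414 mol.
As a count: 0.001414 × 6.022×10²³ = 8.5×10²⁰.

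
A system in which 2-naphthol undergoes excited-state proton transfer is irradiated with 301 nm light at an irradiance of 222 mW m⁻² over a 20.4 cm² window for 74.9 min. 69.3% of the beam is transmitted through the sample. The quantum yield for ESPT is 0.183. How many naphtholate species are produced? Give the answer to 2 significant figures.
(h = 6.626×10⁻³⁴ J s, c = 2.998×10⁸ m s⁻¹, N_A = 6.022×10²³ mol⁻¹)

Photon energy at 301 nm: hc/λ = (6.626×10⁻³⁴)(2.998×10⁸)/(301×10⁻⁹) = 6.600×10⁻¹⁹ J.
Energy delivered: (222 mW m⁻²)(20.4×10⁻⁴ m²)(4494 s) = 2.035 J.
Photons incident: 2.035 / 6.600×10⁻¹⁹ = 3.083×10¹⁸, i.e. 3.083×10¹⁸/6.022×10²³ = 5.120×10⁻⁶ mol.
Fraction absorbed: 1 − 69.3/100 = 0.3070.
Photons absorbed: 0.3070 × 5.120×10⁻⁶ = 1.572×10⁻⁶ mol.
Product: Φ × n_abs = 0.183 × 1.572×10⁻⁶ = 2.877×10⁻⁷ mol.
As a count: 2.877×10⁻⁷ × 6.022×10²³ = 1.7×10¹⁷.

1.7×10¹⁷ species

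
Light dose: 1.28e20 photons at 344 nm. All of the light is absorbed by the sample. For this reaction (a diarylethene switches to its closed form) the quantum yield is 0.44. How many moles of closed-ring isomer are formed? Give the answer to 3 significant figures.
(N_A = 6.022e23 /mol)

Moles of photons: 1.28e20 / 6.022e23 = 2.126e-4 mol.
Product: Φ × n_abs = 0.44 × 2.126e-4 = 9.354e-5 mol.

9.35e-5 mol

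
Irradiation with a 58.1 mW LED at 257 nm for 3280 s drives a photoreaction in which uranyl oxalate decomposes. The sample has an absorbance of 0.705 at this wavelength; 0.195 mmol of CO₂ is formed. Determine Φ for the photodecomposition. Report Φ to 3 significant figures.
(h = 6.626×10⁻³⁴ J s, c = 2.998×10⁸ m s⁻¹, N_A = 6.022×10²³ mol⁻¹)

Φ = 0.593

Product: 0.195 mmol = 1.95×10⁻⁴ mol.
Photon energy at 257 nm: hc/λ = (6.626×10⁻³⁴)(2.998×10⁸)/(257×10⁻⁹) = 7.729×10⁻¹⁹ J.
Energy delivered: (58.1 mW)(3280 s) = 190.6 J.
Photons incident: 190.6 / 7.729×10⁻¹⁹ = 2.466×10²⁰, i.e. 2.466×10²⁰/6.022×10²³ = 4.095×10⁻⁴ mol.
Fraction absorbed: 1 − 10^(−0.705) = 0.8028.
Photons absorbed: 0.8028 × 4.095×10⁻⁴ = 3.287×10⁻⁴ mol.
Φ = 1.95×10⁻⁴ mol / 3.287×10⁻⁴ mol photons = 0.593.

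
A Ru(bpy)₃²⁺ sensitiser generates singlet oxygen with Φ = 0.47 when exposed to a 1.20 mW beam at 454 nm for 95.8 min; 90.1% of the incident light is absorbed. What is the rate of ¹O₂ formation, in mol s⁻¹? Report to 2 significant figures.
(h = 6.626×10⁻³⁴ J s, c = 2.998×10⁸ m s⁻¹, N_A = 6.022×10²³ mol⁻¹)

1.9×10⁻⁹ mol s⁻¹

Photon energy at 454 nm: hc/λ = (6.626×10⁻³⁴)(2.998×10⁸)/(454×10⁻⁹) = 4.375×10⁻¹⁹ J.
Energy delivered: (1.20 mW)(5748 s) = 6.898 J.
Photons incident: 6.898 / 4.375×10⁻¹⁹ = 1.577×10¹⁹, i.e. 1.577×10¹⁹/6.022×10²³ = 2.619×10⁻⁵ mol.
Photons absorbed: 0.901 × 2.619×10⁻⁵ = 2.360×10⁻⁵ mol.
Product formed: 0.47 × 2.360×10⁻⁵ = 1.109×10⁻⁵ mol.
Rate: 1.109×10⁻⁵ / 5748 s = 1.9×10⁻⁹ mol s⁻¹.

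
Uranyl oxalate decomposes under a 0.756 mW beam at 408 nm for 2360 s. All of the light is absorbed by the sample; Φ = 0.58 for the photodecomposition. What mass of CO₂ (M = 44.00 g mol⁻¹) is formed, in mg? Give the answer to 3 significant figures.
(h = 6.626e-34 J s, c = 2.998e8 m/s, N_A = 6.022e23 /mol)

0.155 mg

Photon energy at 408 nm: hc/λ = (6.626e-34)(2.998e8)/(408e-9) = 4.869e-19 J.
Energy delivered: (0.756 mW)(2360 s) = 1.784 J.
Photons incident: 1.784 / 4.869e-19 = 3.664e18, i.e. 3.664e18/6.022e23 = 6.084e-6 mol.
Product: Φ × n_abs = 0.58 × 6.084e-6 = 3.529e-6 mol.
Mass: 3.529e-6 × 44.00 = 1.553e-4 g = 0.155 mg.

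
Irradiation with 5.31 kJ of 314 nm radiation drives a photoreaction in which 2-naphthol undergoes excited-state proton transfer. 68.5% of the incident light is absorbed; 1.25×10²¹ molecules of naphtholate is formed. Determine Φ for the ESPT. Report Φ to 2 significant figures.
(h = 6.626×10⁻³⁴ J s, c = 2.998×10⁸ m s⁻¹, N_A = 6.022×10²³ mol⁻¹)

Product: 1.25×10²¹ / 6.022×10²³ = 0.002076 mol.
Photon energy at 314 nm: hc/λ = (6.626×10⁻³⁴)(2.998×10⁸)/(314×10⁻⁹) = 6.326×10⁻¹⁹ J.
Incident energy: 5.31 kJ = 5310 J.
Photons incident: 5310 / 6.326×10⁻¹⁹ = 8.394×10²¹, i.e. 8.394×10²¹/6.022×10²³ = 0.01394 mol.
Photons absorbed: 0.685 × 0.01394 = 0.009549 mol.
Φ = 0.002076 mol / 0.009549 mol photons = 0.22.

Φ = 0.22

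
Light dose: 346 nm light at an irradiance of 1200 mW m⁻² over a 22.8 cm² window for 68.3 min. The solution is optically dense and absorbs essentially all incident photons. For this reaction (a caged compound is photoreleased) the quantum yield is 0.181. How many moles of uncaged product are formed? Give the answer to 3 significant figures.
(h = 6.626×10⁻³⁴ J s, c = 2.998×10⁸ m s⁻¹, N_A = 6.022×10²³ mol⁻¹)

5.87×10⁻⁶ mol

Photon energy at 346 nm: hc/λ = (6.626×10⁻³⁴)(2.998×10⁸)/(346×10⁻⁹) = 5.741×10⁻¹⁹ J.
Energy delivered: (1200 mW m⁻²)(22.8×10⁻⁴ m²)(4098 s) = 11.21 J.
Photons incident: 11.21 / 5.741×10⁻¹⁹ = 1.953×10¹⁹, i.e. 1.953×10¹⁹/6.022×10²³ = 3.243×10⁻⁵ mol.
Product: Φ × n_abs = 0.181 × 3.243×10⁻⁵ = 5.870×10⁻⁶ mol.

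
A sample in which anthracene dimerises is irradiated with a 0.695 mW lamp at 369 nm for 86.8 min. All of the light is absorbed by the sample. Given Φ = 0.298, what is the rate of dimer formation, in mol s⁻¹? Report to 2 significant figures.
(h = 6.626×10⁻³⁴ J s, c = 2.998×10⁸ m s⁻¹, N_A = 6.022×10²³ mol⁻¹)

Photon energy at 369 nm: hc/λ = (6.626×10⁻³⁴)(2.998×10⁸)/(369×10⁻⁹) = 5.383×10⁻¹⁹ J.
Energy delivered: (0.695 mW)(5208 s) = 3.620 J.
Photons incident: 3.620 / 5.383×10⁻¹⁹ = 6.725×10¹⁸, i.e. 6.725×10¹⁸/6.022×10²³ = 1.117×10⁻⁵ mol.
Product formed: 0.298 × 1.117×10⁻⁵ = 3.329×10⁻⁶ mol.
Rate: 3.329×10⁻⁶ / 5208 s = 6.4×10⁻¹⁰ mol s⁻¹.

6.4×10⁻¹⁰ mol s⁻¹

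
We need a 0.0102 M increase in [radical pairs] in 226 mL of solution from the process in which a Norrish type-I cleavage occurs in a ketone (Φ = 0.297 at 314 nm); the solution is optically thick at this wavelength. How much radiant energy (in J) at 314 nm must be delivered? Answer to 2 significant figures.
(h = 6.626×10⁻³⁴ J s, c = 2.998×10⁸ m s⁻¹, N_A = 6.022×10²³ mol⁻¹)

Product: (0.0102 M)(0.226 L) = 0.002305 mol.
Photons that must be absorbed: 0.002305 / 0.297 = 0.007761 mol.
Photon energy: hc/λ = 6.326×10⁻¹⁹ J; per mole, 3.810×10⁵ J mol⁻¹.
Energy required: 0.007761 × 3.810×10⁵ = 3000 J.

3000 J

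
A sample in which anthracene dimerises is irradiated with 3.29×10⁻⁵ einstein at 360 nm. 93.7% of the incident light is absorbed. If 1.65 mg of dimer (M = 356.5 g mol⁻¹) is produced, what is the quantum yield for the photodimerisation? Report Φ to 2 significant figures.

Φ = 0.15

Product: 1.65 mg / 356.5 g mol⁻¹ = 4.628×10⁻⁶ mol.
Photons absorbed: 0.937 × 3.29×10⁻⁵ = 3.083×10⁻⁵ mol.
Φ = 4.628×10⁻⁶ mol / 3.083×10⁻⁵ mol photons = 0.15.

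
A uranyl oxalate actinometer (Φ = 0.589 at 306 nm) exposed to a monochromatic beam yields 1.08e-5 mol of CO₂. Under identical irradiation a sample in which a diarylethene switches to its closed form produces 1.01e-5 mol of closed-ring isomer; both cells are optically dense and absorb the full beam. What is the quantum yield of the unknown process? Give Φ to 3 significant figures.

Photons absorbed by the actinometer: 1.08e-5 / 0.589 = 1.834e-5 mol.
Φ(unknown) = 1.01e-5 / 1.834e-5 = 0.551.

Φ = 0.551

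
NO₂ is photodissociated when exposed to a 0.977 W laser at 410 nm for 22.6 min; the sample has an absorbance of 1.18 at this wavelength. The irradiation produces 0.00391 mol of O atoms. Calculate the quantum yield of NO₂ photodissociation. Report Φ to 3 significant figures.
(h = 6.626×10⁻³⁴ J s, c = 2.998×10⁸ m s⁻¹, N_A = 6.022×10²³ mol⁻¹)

Φ = 0.922

Photon energy at 410 nm: hc/λ = (6.626×10⁻³⁴)(2.998×10⁸)/(410×10⁻⁹) = 4.845×10⁻¹⁹ J.
Energy delivered: (0.977 W)(1356 s) = 1325 J.
Photons incident: 1325 / 4.845×10⁻¹⁹ = 2.735×10²¹, i.e. 2.735×10²¹/6.022×10²³ = 0.004542 mol.
Fraction absorbed: 1 − 10^(−1.18) = 0.9339.
Photons absorbed: 0.9339 × 0.004542 = 0.004242 mol.
Φ = 0.00391 mol / 0.004242 mol photons = 0.922.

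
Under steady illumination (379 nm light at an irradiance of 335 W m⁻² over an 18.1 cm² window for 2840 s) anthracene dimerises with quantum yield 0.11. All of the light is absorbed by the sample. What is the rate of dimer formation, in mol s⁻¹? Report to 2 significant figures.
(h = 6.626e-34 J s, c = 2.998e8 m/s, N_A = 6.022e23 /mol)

Photon energy at 379 nm: hc/λ = (6.626e-34)(2.998e8)/(379e-9) = 5.241e-19 J.
Energy delivered: (335 W m⁻²)(18.1e-4 m²)(2840 s) = 1722 J.
Photons incident: 1722 / 5.241e-19 = 3.286e21, i.e. 3.286e21/6.022e23 = 0.005457 mol.
Product formed: 0.11 × 0.005457 = 6.003e-4 mol.
Rate: 6.003e-4 / 2840 s = 2.1e-7 mol s⁻¹.

2.1e-7 mol s⁻¹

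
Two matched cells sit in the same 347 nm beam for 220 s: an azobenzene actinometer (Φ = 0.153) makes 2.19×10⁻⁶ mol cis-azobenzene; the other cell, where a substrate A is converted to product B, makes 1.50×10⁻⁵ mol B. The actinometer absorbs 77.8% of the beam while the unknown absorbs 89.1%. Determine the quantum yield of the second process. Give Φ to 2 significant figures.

Photons absorbed by the actinometer: 2.19×10⁻⁶ / 0.153 = 1.431×10⁻⁵ mol.
Incident flux: 1.431×10⁻⁵ / 0.778 = 1.839×10⁻⁵ einstein.
Absorbed by unknown: 0.891 × 1.839×10⁻⁵ = 1.639×10⁻⁵ mol.
Φ(unknown) = 1.50×10⁻⁵ / 1.639×10⁻⁵ = 0.92.

Φ = 0.92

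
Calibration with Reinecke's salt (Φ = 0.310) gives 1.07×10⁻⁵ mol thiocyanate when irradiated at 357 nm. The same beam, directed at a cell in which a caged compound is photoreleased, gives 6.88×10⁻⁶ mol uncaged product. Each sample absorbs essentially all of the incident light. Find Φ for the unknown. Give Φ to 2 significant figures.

Φ = 0.20

Photons absorbed by the actinometer: 1.07×10⁻⁵ / 0.310 = 3.452×10⁻⁵ mol.
Φ(unknown) = 6.88×10⁻⁶ / 3.452×10⁻⁵ = 0.20.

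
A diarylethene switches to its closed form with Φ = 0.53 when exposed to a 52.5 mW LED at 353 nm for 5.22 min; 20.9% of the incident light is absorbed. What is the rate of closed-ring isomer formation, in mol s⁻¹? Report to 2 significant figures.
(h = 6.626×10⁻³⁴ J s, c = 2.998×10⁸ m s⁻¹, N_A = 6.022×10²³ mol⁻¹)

Photon energy at 353 nm: hc/λ = (6.626×10⁻³⁴)(2.998×10⁸)/(353×10⁻⁹) = 5.627×10⁻¹⁹ J.
Energy delivered: (52.5 mW)(313.2 s) = 16.44 J.
Photons incident: 16.44 / 5.627×10⁻¹⁹ = 2.922×10¹⁹, i.e. 2.922×10¹⁹/6.022×10²³ = 4.852×10⁻⁵ mol.
Photons absorbed: 0.209 × 4.852×10⁻⁵ = 1.014×10⁻⁵ mol.
Product formed: 0.53 × 1.014×10⁻⁵ = 5.374×10⁻⁶ mol.
Rate: 5.374×10⁻⁶ / 313.2 s = 1.7×10⁻⁸ mol s⁻¹.

1.7×10⁻⁸ mol s⁻¹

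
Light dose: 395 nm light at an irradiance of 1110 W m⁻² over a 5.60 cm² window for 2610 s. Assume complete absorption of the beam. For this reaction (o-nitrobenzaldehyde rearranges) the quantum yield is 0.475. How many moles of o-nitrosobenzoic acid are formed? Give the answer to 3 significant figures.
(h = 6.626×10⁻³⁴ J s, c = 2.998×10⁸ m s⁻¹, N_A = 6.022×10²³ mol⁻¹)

0.00254 mol

Photon energy at 395 nm: hc/λ = (6.626×10⁻³⁴)(2.998×10⁸)/(395×10⁻⁹) = 5.029×10⁻¹⁹ J.
Energy delivered: (1110 W m⁻²)(5.60×10⁻⁴ m²)(2610 s) = 1622 J.
Photons incident: 1622 / 5.029×10⁻¹⁹ = 3.225×10²¹, i.e. 3.225×10²¹/6.022×10²³ = 0.005355 mol.
Product: Φ × n_abs = 0.475 × 0.005355 = 0.002544 mol.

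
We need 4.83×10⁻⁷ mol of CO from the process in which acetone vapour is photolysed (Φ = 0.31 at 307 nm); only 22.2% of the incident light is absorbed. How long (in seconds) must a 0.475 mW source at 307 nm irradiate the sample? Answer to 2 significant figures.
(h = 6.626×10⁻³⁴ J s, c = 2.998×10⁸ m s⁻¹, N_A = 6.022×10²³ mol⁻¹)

t ≈ 5800 s

Photons that must be absorbed: 4.83×10⁻⁷ / 0.31 = 1.558×10⁻⁶ mol.
Incident photons needed: 1.558×10⁻⁶ / 0.222 = 7.018×10⁻⁶ mol.
Photon energy: hc/λ = 6.471×10⁻¹⁹ J; per mole, 3.897×10⁵ J mol⁻¹.
Energy required: 7.018×10⁻⁶ × 3.897×10⁵ = 2.735 J.
Time: 2.735 J / 0.000475 W = 5800 s.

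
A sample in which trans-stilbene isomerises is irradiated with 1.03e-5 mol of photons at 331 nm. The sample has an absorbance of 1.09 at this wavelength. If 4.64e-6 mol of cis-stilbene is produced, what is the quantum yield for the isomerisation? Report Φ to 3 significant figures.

Fraction absorbed: 1 − 10^(−1.09) = 0.9187.
Photons absorbed: 0.9187 × 1.03e-5 = 9.463e-6 mol.
Φ = 4.64e-6 mol / 9.463e-6 mol photons = 0.490.

Φ = 0.490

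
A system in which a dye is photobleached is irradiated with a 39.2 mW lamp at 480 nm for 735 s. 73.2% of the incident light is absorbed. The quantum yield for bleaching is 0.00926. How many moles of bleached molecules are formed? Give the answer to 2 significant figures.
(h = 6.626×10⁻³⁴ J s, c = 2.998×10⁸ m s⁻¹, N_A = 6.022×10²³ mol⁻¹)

Photon energy at 480 nm: hc/λ = (6.626×10⁻³⁴)(2.998×10⁸)/(480×10⁻⁹) = 4.138×10⁻¹⁹ J.
Energy delivered: (39.2 mW)(735 s) = 28.81 J.
Photons incident: 28.81 / 4.138×10⁻¹⁹ = 6.962×10¹⁹, i.e. 6.962×10¹⁹/6.022×10²³ = 1.156×10⁻⁴ mol.
Photons absorbed: 0.732 × 1.156×10⁻⁴ = 8.462×10⁻⁵ mol.
Product: Φ × n_abs = 0.00926 × 8.462×10⁻⁵ = 7.836×10⁻⁷ mol.

7.8×10⁻⁷ mol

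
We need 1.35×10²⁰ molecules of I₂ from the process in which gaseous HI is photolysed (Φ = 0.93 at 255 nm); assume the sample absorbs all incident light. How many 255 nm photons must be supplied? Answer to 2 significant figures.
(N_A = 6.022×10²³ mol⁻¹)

1.5×10²⁰ photons

Product: 1.35×10²⁰ / 6.022×10²³ = 2.242×10⁻⁴ mol.
Photons that must be absorbed: 2.242×10⁻⁴ / 0.93 = 2.411×10⁻⁴ mol.
Photon count: 2.411×10⁻⁴ × 6.022×10²³ = 1.5×10²⁰.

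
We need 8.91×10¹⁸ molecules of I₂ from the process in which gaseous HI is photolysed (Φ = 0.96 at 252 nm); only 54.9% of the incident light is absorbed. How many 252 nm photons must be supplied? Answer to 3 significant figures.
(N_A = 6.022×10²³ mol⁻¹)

1.69×10¹⁹ photons

Product: 8.91×10¹⁸ / 6.022×10²³ = 1.480×10⁻⁵ mol.
Photons that must be absorbed: 1.480×10⁻⁵ / 0.96 = 1.542×10⁻⁵ mol.
Incident photons needed: 1.542×10⁻⁵ / 0.549 = 2.809×10⁻⁵ mol.
Photon count: 2.809×10⁻⁵ × 6.022×10²³ = 1.69×10¹⁹.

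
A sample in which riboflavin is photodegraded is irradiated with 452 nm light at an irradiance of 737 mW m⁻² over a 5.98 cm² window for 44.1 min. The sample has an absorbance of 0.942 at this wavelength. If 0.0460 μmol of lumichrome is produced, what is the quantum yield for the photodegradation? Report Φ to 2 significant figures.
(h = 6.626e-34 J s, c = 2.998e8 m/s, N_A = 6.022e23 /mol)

Φ = 0.012

Product: 0.0460 μmol = 4.60e-8 mol.
Photon energy at 452 nm: hc/λ = (6.626e-34)(2.998e8)/(452e-9) = 4.395e-19 J.
Energy delivered: (737 mW m⁻²)(5.98e-4 m²)(2646 s) = 1.166 J.
Photons incident: 1.166 / 4.395e-19 = 2.653e18, i.e. 2.653e18/6.022e23 = 4.406e-6 mol.
Fraction absorbed: 1 − 10^(−0.942) = 0.8857.
Photons absorbed: 0.8857 × 4.406e-6 = 3.902e-6 mol.
Φ = 4.60e-8 mol / 3.902e-6 mol photons = 0.012.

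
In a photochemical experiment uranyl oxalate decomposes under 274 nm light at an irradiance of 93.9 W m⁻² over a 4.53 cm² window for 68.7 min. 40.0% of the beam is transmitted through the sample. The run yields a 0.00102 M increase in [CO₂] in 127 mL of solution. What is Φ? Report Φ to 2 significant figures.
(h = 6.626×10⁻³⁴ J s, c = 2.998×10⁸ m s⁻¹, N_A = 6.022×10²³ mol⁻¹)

Φ = 0.54

Product: (0.00102 M)(0.127 L) = 1.295×10⁻⁴ mol.
Photon energy at 274 nm: hc/λ = (6.626×10⁻³⁴)(2.998×10⁸)/(274×10⁻⁹) = 7.250×10⁻¹⁹ J.
Energy delivered: (93.9 W m⁻²)(4.53×10⁻⁴ m²)(4122 s) = 175.3 J.
Photons incident: 175.3 / 7.250×10⁻¹⁹ = 2.418×10²⁰, i.e. 2.418×10²⁰/6.022×10²³ = 4.015×10⁻⁴ mol.
Fraction absorbed: 1 − 40.0/100 = 0.6000.
Photons absorbed: 0.6000 × 4.015×10⁻⁴ = 2.409×10⁻⁴ mol.
Φ = 1.295×10⁻⁴ mol / 2.409×10⁻⁴ mol photons = 0.54.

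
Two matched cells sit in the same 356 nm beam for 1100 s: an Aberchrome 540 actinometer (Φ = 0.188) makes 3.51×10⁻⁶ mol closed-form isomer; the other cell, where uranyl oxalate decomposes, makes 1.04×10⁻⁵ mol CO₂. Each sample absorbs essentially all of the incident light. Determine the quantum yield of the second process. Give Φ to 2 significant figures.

Photons absorbed by the actinometer: 3.51×10⁻⁶ / 0.188 = 1.867×10⁻⁵ mol.
Φ(unknown) = 1.04×10⁻⁵ / 1.867×10⁻⁵ = 0.56.

Φ = 0.56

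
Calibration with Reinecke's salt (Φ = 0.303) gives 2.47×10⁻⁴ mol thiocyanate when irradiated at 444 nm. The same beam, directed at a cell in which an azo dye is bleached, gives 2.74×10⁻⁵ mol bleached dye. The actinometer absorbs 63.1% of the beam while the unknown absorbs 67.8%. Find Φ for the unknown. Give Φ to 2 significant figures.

Photons absorbed by the actinometer: 2.47×10⁻⁴ / 0.303 = 8.152×10⁻⁴ mol.
Incident flux: 8.152×10⁻⁴ / 0.631 = 0.001292 einstein.
Absorbed by unknown: 0.678 × 0.001292 = 8.760×10⁻⁴ mol.
Φ(unknown) = 2.74×10⁻⁵ / 8.760×10⁻⁴ = 0.031.

Φ = 0.031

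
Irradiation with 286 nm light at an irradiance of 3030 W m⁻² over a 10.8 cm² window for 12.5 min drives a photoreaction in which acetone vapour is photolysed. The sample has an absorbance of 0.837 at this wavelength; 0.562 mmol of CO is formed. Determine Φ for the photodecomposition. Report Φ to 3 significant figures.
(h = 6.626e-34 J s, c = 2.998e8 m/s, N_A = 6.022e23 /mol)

Product: 0.562 mmol = 5.62e-4 mol.
Photon energy at 286 nm: hc/λ = (6.626e-34)(2.998e8)/(286e-9) = 6.946e-19 J.
Energy delivered: (3030 W m⁻²)(10.8e-4 m²)(750 s) = 2454 J.
Photons incident: 2454 / 6.946e-19 = 3.533e21, i.e. 3.533e21/6.022e23 = 0.005867 mol.
Fraction absorbed: 1 − 10^(−0.837) = 0.8545.
Photons absorbed: 0.8545 × 0.005867 = 0.005013 mol.
Φ = 5.62e-4 mol / 0.005013 mol photons = 0.112.

Φ = 0.112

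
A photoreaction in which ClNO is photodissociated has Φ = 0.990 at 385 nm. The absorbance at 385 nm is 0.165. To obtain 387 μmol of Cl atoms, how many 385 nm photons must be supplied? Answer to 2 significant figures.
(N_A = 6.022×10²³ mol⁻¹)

7.4×10²⁰ photons

Product: 387 μmol = 3.87×10⁻⁴ mol.
Photons that must be absorbed: 3.87×10⁻⁴ / 0.990 = 3.909×10⁻⁴ mol.
Fraction absorbed: 1 − 10^(−0.165) = 0.3161.
Incident photons needed: 3.909×10⁻⁴ / 0.3161 = 0.001237 mol.
Photon count: 0.001237 × 6.022×10²³ = 7.4×10²⁰.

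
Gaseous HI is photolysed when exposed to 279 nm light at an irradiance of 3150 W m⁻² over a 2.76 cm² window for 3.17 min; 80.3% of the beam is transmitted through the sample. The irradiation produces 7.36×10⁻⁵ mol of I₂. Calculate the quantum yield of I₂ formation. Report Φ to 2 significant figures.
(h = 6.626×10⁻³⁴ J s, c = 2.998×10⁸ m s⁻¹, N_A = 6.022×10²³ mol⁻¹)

Φ = 0.97

Photon energy at 279 nm: hc/λ = (6.626×10⁻³⁴)(2.998×10⁸)/(279×10⁻⁹) = 7.120×10⁻¹⁹ J.
Energy delivered: (3150 W m⁻²)(2.76×10⁻⁴ m²)(190.2 s) = 165.4 J.
Photons incident: 165.4 / 7.120×10⁻¹⁹ = 2.323×10²⁰, i.e. 2.323×10²⁰/6.022×10²³ = 3.858×10⁻⁴ mol.
Fraction absorbed: 1 − 80.3/100 = 0.1970.
Photons absorbed: 0.1970 × 3.858×10⁻⁴ = 7.600×10⁻⁵ mol.
Φ = 7.36×10⁻⁵ mol / 7.600×10⁻⁵ mol photons = 0.97.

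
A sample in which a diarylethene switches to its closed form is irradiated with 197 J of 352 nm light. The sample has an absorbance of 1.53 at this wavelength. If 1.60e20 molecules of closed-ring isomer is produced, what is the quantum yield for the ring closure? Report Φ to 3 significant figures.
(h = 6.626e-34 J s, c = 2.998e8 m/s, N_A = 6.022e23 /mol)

Product: 1.60e20 / 6.022e23 = 2.657e-4 mol.
Photon energy at 352 nm: hc/λ = (6.626e-34)(2.998e8)/(352e-9) = 5.643e-19 J.
Photons incident: 197 / 5.643e-19 = 3.491e20, i.e. 3.491e20/6.022e23 = 5.797e-4 mol.
Fraction absorbed: 1 − 10^(−1.53) = 0.9705.
Photons absorbed: 0.9705 × 5.797e-4 = 5.626e-4 mol.
Φ = 2.657e-4 mol / 5.626e-4 mol photons = 0.472.

Φ = 0.472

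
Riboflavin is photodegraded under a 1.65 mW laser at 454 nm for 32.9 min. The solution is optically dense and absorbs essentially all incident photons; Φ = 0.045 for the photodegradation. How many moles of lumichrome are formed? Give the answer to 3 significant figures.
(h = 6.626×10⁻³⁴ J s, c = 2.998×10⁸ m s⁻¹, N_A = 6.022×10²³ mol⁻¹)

5.56×10⁻⁷ mol

Photon energy at 454 nm: hc/λ = (6.626×10⁻³⁴)(2.998×10⁸)/(454×10⁻⁹) = 4.375×10⁻¹⁹ J.
Energy delivered: (1.65 mW)(1974 s) = 3.257 J.
Photons incident: 3.257 / 4.375×10⁻¹⁹ = 7.445×10¹⁸, i.e. 7.445×10¹⁸/6.022×10²³ = 1.236×10⁻⁵ mol.
Product: Φ × n_abs = 0.045 × 1.236×10⁻⁵ = 5.562×10⁻⁷ mol.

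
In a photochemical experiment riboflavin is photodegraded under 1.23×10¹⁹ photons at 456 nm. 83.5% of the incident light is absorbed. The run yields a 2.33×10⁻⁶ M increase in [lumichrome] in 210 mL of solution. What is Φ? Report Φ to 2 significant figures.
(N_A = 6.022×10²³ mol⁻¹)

Product: (2.33×10⁻⁶ M)(0.21 L) = 4.893×10⁻⁷ mol.
Moles of photons: 1.23×10¹⁹ / 6.022×10²³ = 2.043×10⁻⁵ mol.
Photons absorbed: 0.835 × 2.043×10⁻⁵ = 1.706×10⁻⁵ mol.
Φ = 4.893×10⁻⁷ mol / 1.706×10⁻⁵ mol photons = 0.029.

Φ = 0.029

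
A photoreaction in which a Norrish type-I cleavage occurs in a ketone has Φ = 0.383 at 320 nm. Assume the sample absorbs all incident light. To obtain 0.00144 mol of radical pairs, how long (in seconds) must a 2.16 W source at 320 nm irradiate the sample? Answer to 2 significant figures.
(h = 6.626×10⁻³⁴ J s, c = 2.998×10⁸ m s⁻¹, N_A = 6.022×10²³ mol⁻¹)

Photons that must be absorbed: 0.00144 / 0.383 = 0.003760 mol.
Photon energy: hc/λ = 6.208×10⁻¹⁹ J; per mole, 3.738×10⁵ J mol⁻¹.
Energy required: 0.003760 × 3.738×10⁵ = 1405 J.
Time: 1405 J / 2.16 W = 650 s.

t ≈ 650 s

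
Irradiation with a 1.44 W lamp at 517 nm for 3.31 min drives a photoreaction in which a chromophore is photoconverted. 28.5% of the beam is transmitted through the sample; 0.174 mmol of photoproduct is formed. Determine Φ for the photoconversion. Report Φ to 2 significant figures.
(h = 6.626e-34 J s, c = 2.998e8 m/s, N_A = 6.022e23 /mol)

Φ = 0.20

Product: 0.174 mmol = 1.74e-4 mol.
Photon energy at 517 nm: hc/λ = (6.626e-34)(2.998e8)/(517e-9) = 3.842e-19 J.
Energy delivered: (1.44 W)(198.6 s) = 286.0 J.
Photons incident: 286.0 / 3.842e-19 = 7.444e20, i.e. 7.444e20/6.022e23 = 0.001236 mol.
Fraction absorbed: 1 − 28.5/100 = 0.7150.
Photons absorbed: 0.7150 × 0.001236 = 8.837e-4 mol.
Φ = 1.74e-4 mol / 8.837e-4 mol photons = 0.20.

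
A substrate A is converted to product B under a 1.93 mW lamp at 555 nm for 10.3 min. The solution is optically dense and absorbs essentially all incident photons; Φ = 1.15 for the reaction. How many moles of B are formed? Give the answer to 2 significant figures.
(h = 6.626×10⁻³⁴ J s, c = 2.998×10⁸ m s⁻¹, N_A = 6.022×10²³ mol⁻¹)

Photon energy at 555 nm: hc/λ = (6.626×10⁻³⁴)(2.998×10⁸)/(555×10⁻⁹) = 3.579×10⁻¹⁹ J.
Energy delivered: (1.93 mW)(618 s) = 1.193 J.
Photons incident: 1.193 / 3.579×10⁻¹⁹ = 3.333×10¹⁸, i.e. 3.333×10¹⁸/6.022×10²³ = 5.535×10⁻⁶ mol.
Product: Φ × n_abs = 1.15 × 5.535×10⁻⁶ = 6.365×10⁻⁶ mol.

6.4×10⁻⁶ mol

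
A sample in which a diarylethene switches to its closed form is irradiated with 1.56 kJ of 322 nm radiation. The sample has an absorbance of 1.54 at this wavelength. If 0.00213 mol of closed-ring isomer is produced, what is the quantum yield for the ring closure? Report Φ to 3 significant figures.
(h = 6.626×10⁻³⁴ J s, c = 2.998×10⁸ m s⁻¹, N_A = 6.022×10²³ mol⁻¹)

Photon energy at 322 nm: hc/λ = (6.626×10⁻³⁴)(2.998×10⁸)/(322×10⁻⁹) = 6.169×10⁻¹⁹ J.
Incident energy: 1.56 kJ = 1560 J.
Photons incident: 1560 / 6.169×10⁻¹⁹ = 2.529×10²¹, i.e. 2.529×10²¹/6.022×10²³ = 0.004200 mol.
Fraction absorbed: 1 − 10^(−1.54) = 0.9712.
Photons absorbed: 0.9712 × 0.004200 = 0.004079 mol.
Φ = 0.00213 mol / 0.004079 mol photons = 0.522.

Φ = 0.522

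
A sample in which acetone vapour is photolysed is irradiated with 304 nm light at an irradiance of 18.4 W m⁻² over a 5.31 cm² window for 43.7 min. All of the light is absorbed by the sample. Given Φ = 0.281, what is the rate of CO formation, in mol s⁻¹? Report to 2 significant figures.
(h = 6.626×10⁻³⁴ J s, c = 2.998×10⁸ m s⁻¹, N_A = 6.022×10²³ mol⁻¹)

7.0×10⁻⁹ mol s⁻¹

Photon energy at 304 nm: hc/λ = (6.626×10⁻³⁴)(2.998×10⁸)/(304×10⁻⁹) = 6.534×10⁻¹⁹ J.
Energy delivered: (18.4 W m⁻²)(5.31×10⁻⁴ m²)(2622 s) = 25.62 J.
Photons incident: 25.62 / 6.534×10⁻¹⁹ = 3.921×10¹⁹, i.e. 3.921×10¹⁹/6.022×10²³ = 6.511×10⁻⁵ mol.
Product formed: 0.281 × 6.511×10⁻⁵ = 1.830×10⁻⁵ mol.
Rate: 1.830×10⁻⁵ / 2622 s = 7.0×10⁻⁹ mol s⁻¹.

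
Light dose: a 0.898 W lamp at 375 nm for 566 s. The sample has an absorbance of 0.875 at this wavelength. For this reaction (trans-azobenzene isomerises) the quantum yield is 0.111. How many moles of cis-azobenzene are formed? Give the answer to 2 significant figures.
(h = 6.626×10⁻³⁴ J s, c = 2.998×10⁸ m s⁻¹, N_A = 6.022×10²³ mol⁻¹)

1.5×10⁻⁴ mol

Photon energy at 375 nm: hc/λ = (6.626×10⁻³⁴)(2.998×10⁸)/(375×10⁻⁹) = 5.297×10⁻¹⁹ J.
Energy delivered: (0.898 W)(566 s) = 508.3 J.
Photons incident: 508.3 / 5.297×10⁻¹⁹ = 9.596×10²⁰, i.e. 9.596×10²⁰/6.022×10²³ = 0.001593 mol.
Fraction absorbed: 1 − 10^(−0.875) = 0.8666.
Photons absorbed: 0.8666 × 0.001593 = 0.001380 mol.
Product: Φ × n_abs = 0.111 × 0.001380 = 1.532×10⁻⁴ mol.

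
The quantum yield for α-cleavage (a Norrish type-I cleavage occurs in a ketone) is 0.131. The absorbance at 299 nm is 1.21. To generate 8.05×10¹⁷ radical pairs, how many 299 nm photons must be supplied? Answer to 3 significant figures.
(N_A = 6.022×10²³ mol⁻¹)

Product: 8.05×10¹⁷ / 6.022×10²³ = 1.337×10⁻⁶ mol.
Photons that must be absorbed: 1.337×10⁻⁶ / 0.131 = 1.021×10⁻⁵ mol.
Fraction absorbed: 1 − 10^(−1.21) = 0.9383.
Incident photons needed: 1.021×10⁻⁵ / 0.9383 = 1.088×10⁻⁵ mol.
Photon count: 1.088×10⁻⁵ × 6.022×10²³ = 6.55×10¹⁸.

6.55×10¹⁸ photons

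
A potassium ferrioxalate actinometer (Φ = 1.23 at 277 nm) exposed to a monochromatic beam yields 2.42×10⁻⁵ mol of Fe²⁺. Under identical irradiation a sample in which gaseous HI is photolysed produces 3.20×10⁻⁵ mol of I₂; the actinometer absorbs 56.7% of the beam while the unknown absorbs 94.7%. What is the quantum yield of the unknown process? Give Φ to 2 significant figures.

Φ = 0.97

Photons absorbed by the actinometer: 2.42×10⁻⁵ / 1.23 = 1.967×10⁻⁵ mol.
Incident flux: 1.967×10⁻⁵ / 0.567 = 3.469×10⁻⁵ einstein.
Absorbed by unknown: 0.947 × 3.469×10⁻⁵ = 3.285×10⁻⁵ mol.
Φ(unknown) = 3.20×10⁻⁵ / 3.285×10⁻⁵ = 0.97.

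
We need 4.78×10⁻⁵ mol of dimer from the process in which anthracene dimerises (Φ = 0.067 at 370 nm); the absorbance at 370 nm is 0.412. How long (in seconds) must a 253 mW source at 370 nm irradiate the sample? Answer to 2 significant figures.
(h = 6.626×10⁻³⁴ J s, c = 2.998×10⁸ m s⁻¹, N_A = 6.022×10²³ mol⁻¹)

t ≈ 1500 s

Photons that must be absorbed: 4.78×10⁻⁵ / 0.067 = 7.134×10⁻⁴ mol.
Fraction absorbed: 1 − 10^(−0.412) = 0.6127.
Incident photons needed: 7.134×10⁻⁴ / 0.6127 = 0.001164 mol.
Photon energy: hc/λ = 5.369×10⁻¹⁹ J; per mole, 3.233×10⁵ J mol⁻¹.
Energy required: 0.001164 × 3.233×10⁵ = 376.3 J.
Time: 376.3 J / 0.253 W = 1500 s.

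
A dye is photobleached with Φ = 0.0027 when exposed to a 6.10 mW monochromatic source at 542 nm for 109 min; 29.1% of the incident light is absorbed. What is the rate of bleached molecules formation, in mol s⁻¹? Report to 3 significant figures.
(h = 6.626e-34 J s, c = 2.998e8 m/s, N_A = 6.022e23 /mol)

2.17e-11 mol s⁻¹

Photon energy at 542 nm: hc/λ = (6.626e-34)(2.998e8)/(542e-9) = 3.665e-19 J.
Energy delivered: (6.10 mW)(6540 s) = 39.89 J.
Photons incident: 39.89 / 3.665e-19 = 1.088e20, i.e. 1.088e20/6.022e23 = 1.807e-4 mol.
Photons absorbed: 0.291 × 1.807e-4 = 5.258e-5 mol.
Product formed: 0.0027 × 5.258e-5 = 1.420e-7 mol.
Rate: 1.420e-7 / 6540 s = 2.17e-11 mol s⁻¹.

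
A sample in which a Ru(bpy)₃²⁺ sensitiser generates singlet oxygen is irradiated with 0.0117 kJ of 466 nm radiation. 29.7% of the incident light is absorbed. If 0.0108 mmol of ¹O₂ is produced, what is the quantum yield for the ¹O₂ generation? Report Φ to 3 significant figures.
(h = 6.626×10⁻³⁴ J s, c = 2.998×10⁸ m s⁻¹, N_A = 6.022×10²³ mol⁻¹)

Product: 0.0108 mmol = 1.08×10⁻⁵ mol.
Photon energy at 466 nm: hc/λ = (6.626×10⁻³⁴)(2.998×10⁸)/(466×10⁻⁹) = 4.263×10⁻¹⁹ J.
Incident energy: 0.0117 kJ = 11.7 J.
Photons incident: 11.7 / 4.263×10⁻¹⁹ = 2.745×10¹⁹, i.e. 2.745×10¹⁹/6.022×10²³ = 4.558×10⁻⁵ mol.
Photons absorbed: 0.297 × 4.558×10⁻⁵ = 1.354×10⁻⁵ mol.
Φ = 1.08×10⁻⁵ mol / 1.354×10⁻⁵ mol photons = 0.798.

Φ = 0.798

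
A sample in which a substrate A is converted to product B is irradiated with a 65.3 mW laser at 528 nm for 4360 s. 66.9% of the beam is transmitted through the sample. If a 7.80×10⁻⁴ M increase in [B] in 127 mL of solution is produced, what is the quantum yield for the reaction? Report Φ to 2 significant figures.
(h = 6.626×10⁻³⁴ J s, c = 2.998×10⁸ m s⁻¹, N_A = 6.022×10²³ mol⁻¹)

Φ = 0.24

Product: (7.80×10⁻⁴ M)(0.127 L) = 9.906×10⁻⁵ mol.
Photon energy at 528 nm: hc/λ = (6.626×10⁻³⁴)(2.998×10⁸)/(528×10⁻⁹) = 3.762×10⁻¹⁹ J.
Energy delivered: (65.3 mW)(4360 s) = 284.7 J.
Photons incident: 284.7 / 3.762×10⁻¹⁹ = 7.568×10²⁰, i.e. 7.568×10²⁰/6.022×10²³ = 0.001257 mol.
Fraction absorbed: 1 − 66.9/100 = 0.3310.
Photons absorbed: 0.3310 × 0.001257 = 4.161×10⁻⁴ mol.
Φ = 9.906×10⁻⁵ mol / 4.161×10⁻⁴ mol photons = 0.24.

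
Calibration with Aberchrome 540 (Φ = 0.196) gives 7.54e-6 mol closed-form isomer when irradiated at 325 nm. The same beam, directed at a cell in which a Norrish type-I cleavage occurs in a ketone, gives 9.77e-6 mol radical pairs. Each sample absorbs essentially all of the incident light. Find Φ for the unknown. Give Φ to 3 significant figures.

Φ = 0.254

Photons absorbed by the actinometer: 7.54e-6 / 0.196 = 3.847e-5 mol.
Φ(unknown) = 9.77e-6 / 3.847e-5 = 0.254.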